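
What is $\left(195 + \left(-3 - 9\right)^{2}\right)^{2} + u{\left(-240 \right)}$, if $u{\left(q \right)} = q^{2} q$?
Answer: $-13709079$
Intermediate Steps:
$u{\left(q \right)} = q^{3}$
$\left(195 + \left(-3 - 9\right)^{2}\right)^{2} + u{\left(-240 \right)} = \left(195 + \left(-3 - 9\right)^{2}\right)^{2} + \left(-240\right)^{3} = \left(195 + \left(-12\right)^{2}\right)^{2} - 13824000 = \left(195 + 144\right)^{2} - 13824000 = 339^{2} - 13824000 = 114921 - 13824000 = -13709079$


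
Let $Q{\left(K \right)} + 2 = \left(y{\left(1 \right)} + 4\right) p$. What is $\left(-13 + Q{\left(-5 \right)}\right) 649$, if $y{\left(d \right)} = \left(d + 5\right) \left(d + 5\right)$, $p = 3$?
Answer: $68145$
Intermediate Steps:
$y{\left(d \right)} = \left(5 + d\right)^{2}$ ($y{\left(d \right)} = \left(5 + d\right) \left(5 + d\right) = \left(5 + d\right)^{2}$)
$Q{\left(K \right)} = 118$ ($Q{\left(K \right)} = -2 + \left(\left(5 + 1\right)^{2} + 4\right) 3 = -2 + \left(6^{2} + 4\right) 3 = -2 + \left(36 + 4\right) 3 = -2 + 40 \cdot 3 = -2 + 120 = 118$)
$\left(-13 + Q{\left(-5 \right)}\right) 649 = \left(-13 + 118\right) 649 = 105 \cdot 649 = 68145$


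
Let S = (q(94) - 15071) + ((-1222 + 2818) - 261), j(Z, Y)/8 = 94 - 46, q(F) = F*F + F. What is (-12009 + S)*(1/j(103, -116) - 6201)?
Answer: 13346530715/128 ≈ 1.0427e+8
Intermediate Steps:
q(F) = F + F**2 (q(F) = F**2 + F = F + F**2)
j(Z, Y) = 384 (j(Z, Y) = 8*(94 - 46) = 8*48 = 384)
S = -4806 (S = (94*(1 + 94) - 15071) + ((-1222 + 2818) - 261) = (94*95 - 15071) + (1596 - 261) = (8930 - 15071) + 1335 = -6141 + 1335 = -4806)
(-12009 + S)*(1/j(103, -116) - 6201) = (-12009 - 4806)*(1/384 - 6201) = -16815*(1/384 - 6201) = -16815*(-2381183/384) = 13346530715/128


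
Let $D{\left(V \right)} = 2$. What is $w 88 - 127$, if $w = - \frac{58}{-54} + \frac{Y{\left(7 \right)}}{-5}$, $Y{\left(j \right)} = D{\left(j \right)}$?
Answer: $- \frac{9137}{135} \approx -67.682$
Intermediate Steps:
$Y{\left(j \right)} = 2$
$w = \frac{91}{135}$ ($w = - \frac{58}{-54} + \frac{2}{-5} = \left(-58\right) \left(- \frac{1}{54}\right) + 2 \left(- \frac{1}{5}\right) = \frac{29}{27} - \frac{2}{5} = \frac{91}{135} \approx 0.67407$)
$w 88 - 127 = \frac{91}{135} \cdot 88 - 127 = \frac{8008}{135} - 127 = - \frac{9137}{135}$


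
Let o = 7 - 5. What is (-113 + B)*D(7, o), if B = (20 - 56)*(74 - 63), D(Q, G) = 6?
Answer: -3054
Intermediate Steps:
o = 2
B = -396 (B = -36*11 = -396)
(-113 + B)*D(7, o) = (-113 - 396)*6 = -509*6 = -3054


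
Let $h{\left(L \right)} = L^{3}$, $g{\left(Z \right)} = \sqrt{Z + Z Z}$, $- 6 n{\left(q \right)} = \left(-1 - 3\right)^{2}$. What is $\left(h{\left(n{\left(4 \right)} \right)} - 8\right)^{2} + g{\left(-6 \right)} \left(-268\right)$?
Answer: $\frac{529984}{729} - 268 \sqrt{30} \approx -740.9$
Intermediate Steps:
$n{\left(q \right)} = - \frac{8}{3}$ ($n{\left(q \right)} = - \frac{\left(-1 - 3\right)^{2}}{6} = - \frac{\left(-4\right)^{2}}{6} = \left(- \frac{1}{6}\right) 16 = - \frac{8}{3}$)
$g{\left(Z \right)} = \sqrt{Z + Z^{2}}$
$\left(h{\left(n{\left(4 \right)} \right)} - 8\right)^{2} + g{\left(-6 \right)} \left(-268\right) = \left(\left(- \frac{8}{3}\right)^{3} - 8\right)^{2} + \sqrt{- 6 \left(1 - 6\right)} \left(-268\right) = \left(- \frac{512}{27} - 8\right)^{2} + \sqrt{\left(-6\right) \left(-5\right)} \left(-268\right) = \left(- \frac{728}{27}\right)^{2} + \sqrt{30} \left(-268\right) = \frac{529984}{729} - 268 \sqrt{30}$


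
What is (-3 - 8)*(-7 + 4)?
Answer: 33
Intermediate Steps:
(-3 - 8)*(-7 + 4) = -11*(-3) = 33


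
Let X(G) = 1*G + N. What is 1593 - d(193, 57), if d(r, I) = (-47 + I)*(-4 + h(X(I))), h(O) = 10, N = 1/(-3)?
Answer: 1533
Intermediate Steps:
N = -⅓ (N = 1*(-⅓) = -⅓ ≈ -0.33333)
X(G) = -⅓ + G (X(G) = 1*G - ⅓ = G - ⅓ = -⅓ + G)
d(r, I) = -282 + 6*I (d(r, I) = (-47 + I)*(-4 + 10) = (-47 + I)*6 = -282 + 6*I)
1593 - d(193, 57) = 1593 - (-282 + 6*57) = 1593 - (-282 + 342) = 1593 - 1*60 = 1593 - 60 = 1533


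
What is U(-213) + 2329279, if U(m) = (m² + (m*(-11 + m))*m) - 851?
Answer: -7788859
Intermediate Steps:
U(m) = -851 + m² + m²*(-11 + m) (U(m) = (m² + m²*(-11 + m)) - 851 = -851 + m² + m²*(-11 + m))
U(-213) + 2329279 = (-851 + (-213)³ - 10*(-213)²) + 2329279 = (-851 - 9663597 - 10*45369) + 2329279 = (-851 - 9663597 - 453690) + 2329279 = -10118138 + 2329279 = -7788859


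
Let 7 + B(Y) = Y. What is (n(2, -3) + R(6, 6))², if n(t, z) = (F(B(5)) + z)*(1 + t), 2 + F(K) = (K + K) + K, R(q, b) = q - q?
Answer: 1089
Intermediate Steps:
R(q, b) = 0
B(Y) = -7 + Y
F(K) = -2 + 3*K (F(K) = -2 + ((K + K) + K) = -2 + (2*K + K) = -2 + 3*K)
n(t, z) = (1 + t)*(-8 + z) (n(t, z) = ((-2 + 3*(-7 + 5)) + z)*(1 + t) = ((-2 + 3*(-2)) + z)*(1 + t) = ((-2 - 6) + z)*(1 + t) = (-8 + z)*(1 + t) = (1 + t)*(-8 + z))
(n(2, -3) + R(6, 6))² = ((-8 - 3 - 8*2 + 2*(-3)) + 0)² = ((-8 - 3 - 16 - 6) + 0)² = (-33 + 0)² = (-33)² = 1089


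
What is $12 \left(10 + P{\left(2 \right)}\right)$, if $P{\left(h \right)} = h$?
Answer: $144$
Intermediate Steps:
$12 \left(10 + P{\left(2 \right)}\right) = 12 \left(10 + 2\right) = 12 \cdot 12 = 144$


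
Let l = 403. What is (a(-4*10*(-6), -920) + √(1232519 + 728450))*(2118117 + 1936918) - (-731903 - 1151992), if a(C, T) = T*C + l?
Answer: -893715665000 + 4055035*√1960969 ≈ -8.8804e+11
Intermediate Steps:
a(C, T) = 403 + C*T (a(C, T) = T*C + 403 = C*T + 403 = 403 + C*T)
(a(-4*10*(-6), -920) + √(1232519 + 728450))*(2118117 + 1936918) - (-731903 - 1151992) = ((403 + (-4*10*(-6))*(-920)) + √(1232519 + 728450))*(2118117 + 1936918) - (-731903 - 1151992) = ((403 - 40*(-6)*(-920)) + √1960969)*4055035 - 1*(-1883895) = ((403 + 240*(-920)) + √1960969)*4055035 + 1883895 = ((403 - 220800) + √1960969)*4055035 + 1883895 = (-220397 + √1960969)*4055035 + 1883895 = (-893717548895 + 4055035*√1960969) + 1883895 = -893715665000 + 4055035*√1960969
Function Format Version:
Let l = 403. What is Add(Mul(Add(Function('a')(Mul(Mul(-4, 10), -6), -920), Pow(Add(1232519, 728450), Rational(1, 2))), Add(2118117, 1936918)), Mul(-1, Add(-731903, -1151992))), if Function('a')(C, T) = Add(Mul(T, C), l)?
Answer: Add(-893715665000, Mul(4055035, Pow(1960969, Rational(1, 2)))) ≈ -8.8804e+11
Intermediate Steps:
Function('a')(C, T) = Add(403, Mul(C, T)) (Function('a')(C, T) = Add(Mul(T, C), 403) = Add(Mul(C, T), 403) = Add(403, Mul(C, T)))
Add(Mul(Add(Function('a')(Mul(Mul(-4, 10), -6), -920), Pow(Add(1232519, 728450), Rational(1, 2))), Add(2118117, 1936918)), Mul(-1, Add(-731903, -1151992))) = Add(Mul(Add(Add(403, Mul(Mul(Mul(-4, 10), -6), -920)), Pow(Add(1232519, 728450), Rational(1, 2))), Add(2118117, 1936918)), Mul(-1, Add(-731903, -1151992))) = Add(Mul(Add(Add(403, Mul(Mul(-40, -6), -920)), Pow(1960969, Rational(1, 2))), 4055035), Mul(-1, -1883895)) = Add(Mul(Add(Add(403, Mul(240, -920)), Pow(1960969, Rational(1, 2))), 4055035), 1883895) = Add(Mul(Add(Add(403, -220800), Pow(1960969, Rational(1, 2))), 4055035), 1883895) = Add(Mul(Add(-220397, Pow(1960969, Rational(1, 2))), 4055035), 1883895) = Add(Add(-893717548895, Mul(4055035, Pow(1960969, Rational(1, 2)))), 1883895) = Add(-893715665000, Mul(4055035, Pow(1960969, Rational(1, 2))))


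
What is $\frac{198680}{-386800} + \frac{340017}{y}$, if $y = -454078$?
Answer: $- \frac{1385842454}{1097733565} \approx -1.2625$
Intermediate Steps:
$\frac{198680}{-386800} + \frac{340017}{y} = \frac{198680}{-386800} + \frac{340017}{-454078} = 198680 \left(- \frac{1}{386800}\right) + 340017 \left(- \frac{1}{454078}\right) = - \frac{4967}{9670} - \frac{340017}{454078} = - \frac{1385842454}{1097733565}$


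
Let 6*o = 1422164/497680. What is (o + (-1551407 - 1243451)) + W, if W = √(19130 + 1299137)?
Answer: -2086417038619/746520 + √1318267 ≈ -2.7937e+6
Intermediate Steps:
o = 355541/746520 (o = (1422164/497680)/6 = (1422164*(1/497680))/6 = (⅙)*(355541/124420) = 355541/746520 ≈ 0.47626)
W = √1318267 ≈ 1148.2
(o + (-1551407 - 1243451)) + W = (355541/746520 + (-1551407 - 1243451)) + √1318267 = (355541/746520 - 2794858) + √1318267 = -2086417038619/746520 + √1318267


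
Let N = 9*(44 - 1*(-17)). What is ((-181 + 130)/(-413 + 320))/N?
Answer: 17/17019 ≈ 0.00099888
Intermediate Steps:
N = 549 (N = 9*(44 + 17) = 9*61 = 549)
((-181 + 130)/(-413 + 320))/N = ((-181 + 130)/(-413 + 320))/549 = -51/(-93)*(1/549) = -51*(-1/93)*(1/549) = (17/31)*(1/549) = 17/17019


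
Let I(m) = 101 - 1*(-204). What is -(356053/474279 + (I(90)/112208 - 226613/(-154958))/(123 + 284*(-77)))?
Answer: -67304315193994997207/89660495747655777360 ≈ -0.75066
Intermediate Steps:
I(m) = 305 (I(m) = 101 + 204 = 305)
-(356053/474279 + (I(90)/112208 - 226613/(-154958))/(123 + 284*(-77))) = -(356053/474279 + (305/112208 - 226613/(-154958))/(123 + 284*(-77))) = -(356053*(1/474279) + (305*(1/112208) - 226613*(-1/154958))/(123 - 21868)) = -(356053/474279 + (305/112208 + 226613/154958)/(-21745)) = -(356053/474279 + (12737526847/8693763632)*(-1/21745)) = -(356053/474279 - 12737526847/189045890177840) = -1*67304315193994997207/89660495747655777360 = -67304315193994997207/89660495747655777360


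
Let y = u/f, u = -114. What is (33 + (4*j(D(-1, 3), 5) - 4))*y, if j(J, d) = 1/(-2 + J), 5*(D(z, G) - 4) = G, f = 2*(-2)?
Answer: 22629/26 ≈ 870.35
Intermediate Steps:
f = -4
D(z, G) = 4 + G/5
y = 57/2 (y = -114/(-4) = -114*(-¼) = 57/2 ≈ 28.500)
(33 + (4*j(D(-1, 3), 5) - 4))*y = (33 + (4/(-2 + (4 + (⅕)*3)) - 4))*(57/2) = (33 + (4/(-2 + (4 + ⅗)) - 4))*(57/2) = (33 + (4/(-2 + 23/5) - 4))*(57/2) = (33 + (4/(13/5) - 4))*(57/2) = (33 + (4*(5/13) - 4))*(57/2) = (33 + (20/13 - 4))*(57/2) = (33 - 32/13)*(57/2) = (397/13)*(57/2) = 22629/26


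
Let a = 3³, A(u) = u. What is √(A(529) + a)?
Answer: 2*√139 ≈ 23.580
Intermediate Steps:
a = 27
√(A(529) + a) = √(529 + 27) = √556 = 2*√139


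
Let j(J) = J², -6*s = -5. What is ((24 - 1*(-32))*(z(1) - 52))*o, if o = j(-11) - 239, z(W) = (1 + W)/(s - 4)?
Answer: 6608000/19 ≈ 3.4779e+5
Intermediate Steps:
s = ⅚ (s = -⅙*(-5) = ⅚ ≈ 0.83333)
z(W) = -6/19 - 6*W/19 (z(W) = (1 + W)/(⅚ - 4) = (1 + W)/(-19/6) = (1 + W)*(-6/19) = -6/19 - 6*W/19)
o = -118 (o = (-11)² - 239 = 121 - 239 = -118)
((24 - 1*(-32))*(z(1) - 52))*o = ((24 - 1*(-32))*((-6/19 - 6/19*1) - 52))*(-118) = ((24 + 32)*((-6/19 - 6/19) - 52))*(-118) = (56*(-12/19 - 52))*(-118) = (56*(-1000/19))*(-118) = -56000/19*(-118) = 6608000/19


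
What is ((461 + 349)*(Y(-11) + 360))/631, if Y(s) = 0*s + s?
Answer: 282690/631 ≈ 448.00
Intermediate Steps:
Y(s) = s (Y(s) = 0 + s = s)
((461 + 349)*(Y(-11) + 360))/631 = ((461 + 349)*(-11 + 360))/631 = (810*349)*(1/631) = 282690*(1/631) = 282690/631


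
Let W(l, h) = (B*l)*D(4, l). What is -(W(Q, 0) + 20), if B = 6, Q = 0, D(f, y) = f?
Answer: -20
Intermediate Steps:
W(l, h) = 24*l (W(l, h) = (6*l)*4 = 24*l)
-(W(Q, 0) + 20) = -(24*0 + 20) = -(0 + 20) = -1*20 = -20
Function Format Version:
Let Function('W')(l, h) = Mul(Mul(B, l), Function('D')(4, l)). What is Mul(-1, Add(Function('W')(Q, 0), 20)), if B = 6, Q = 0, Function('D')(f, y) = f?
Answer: -20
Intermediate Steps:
Function('W')(l, h) = Mul(24, l) (Function('W')(l, h) = Mul(Mul(6, l), 4) = Mul(24, l))
Mul(-1, Add(Function('W')(Q, 0), 20)) = Mul(-1, Add(Mul(24, 0), 20)) = Mul(-1, Add(0, 20)) = Mul(-1, 20) = -20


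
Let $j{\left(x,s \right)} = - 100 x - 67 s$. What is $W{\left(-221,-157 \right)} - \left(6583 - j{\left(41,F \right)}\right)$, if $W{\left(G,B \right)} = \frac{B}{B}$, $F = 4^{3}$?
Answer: $-14970$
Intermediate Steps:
$F = 64$
$W{\left(G,B \right)} = 1$
$W{\left(-221,-157 \right)} - \left(6583 - j{\left(41,F \right)}\right) = 1 - \left(6583 - \left(\left(-100\right) 41 - 4288\right)\right) = 1 - \left(6583 - \left(-4100 - 4288\right)\right) = 1 - \left(6583 - -8388\right) = 1 - \left(6583 + 8388\right) = 1 - 14971 = -14970$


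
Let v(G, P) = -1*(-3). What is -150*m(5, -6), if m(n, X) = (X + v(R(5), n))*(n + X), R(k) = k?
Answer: -450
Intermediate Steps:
v(G, P) = 3
m(n, X) = (3 + X)*(X + n) (m(n, X) = (X + 3)*(n + X) = (3 + X)*(X + n))
-150*m(5, -6) = -150*((-6)² + 3*(-6) + 3*5 - 6*5) = -150*(36 - 18 + 15 - 30) = -150*3 = -450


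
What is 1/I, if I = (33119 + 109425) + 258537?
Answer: 1/401081 ≈ 2.4933e-6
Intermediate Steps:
I = 401081 (I = 142544 + 258537 = 401081)
1/I = 1/401081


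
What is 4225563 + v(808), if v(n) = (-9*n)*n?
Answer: -1650213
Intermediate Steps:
v(n) = -9*n**2
4225563 + v(808) = 4225563 - 9*808**2 = 4225563 - 9*652864 = 4225563 - 5875776 = -1650213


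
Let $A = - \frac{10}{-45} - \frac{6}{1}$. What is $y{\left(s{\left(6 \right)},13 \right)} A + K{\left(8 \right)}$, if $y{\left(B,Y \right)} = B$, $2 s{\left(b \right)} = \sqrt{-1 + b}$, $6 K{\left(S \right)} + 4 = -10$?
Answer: $- \frac{7}{3} - \frac{26 \sqrt{5}}{9} \approx -8.7931$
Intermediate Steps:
$K{\left(S \right)} = - \frac{7}{3}$ ($K{\left(S \right)} = - \frac{2}{3} + \frac{1}{6} \left(-10\right) = - \frac{2}{3} - \frac{5}{3} = - \frac{7}{3}$)
$s{\left(b \right)} = \frac{\sqrt{-1 + b}}{2}$
$A = - \frac{52}{9}$ ($A = \left(-10\right) \left(- \frac{1}{45}\right) - 6 = \frac{2}{9} - 6 = - \frac{52}{9} \approx -5.7778$)
$y{\left(s{\left(6 \right)},13 \right)} A + K{\left(8 \right)} = \frac{\sqrt{-1 + 6}}{2} \left(- \frac{52}{9}\right) - \frac{7}{3} = \frac{\sqrt{5}}{2} \left(- \frac{52}{9}\right) - \frac{7}{3} = - \frac{26 \sqrt{5}}{9} - \frac{7}{3} = - \frac{7}{3} - \frac{26 \sqrt{5}}{9}$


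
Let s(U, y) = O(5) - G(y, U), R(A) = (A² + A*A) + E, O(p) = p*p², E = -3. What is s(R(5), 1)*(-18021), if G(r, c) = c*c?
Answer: 37555764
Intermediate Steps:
G(r, c) = c²
O(p) = p³
R(A) = -3 + 2*A² (R(A) = (A² + A*A) - 3 = (A² + A²) - 3 = 2*A² - 3 = -3 + 2*A²)
s(U, y) = 125 - U² (s(U, y) = 5³ - U² = 125 - U²)
s(R(5), 1)*(-18021) = (125 - (-3 + 2*5²)²)*(-18021) = (125 - (-3 + 2*25)²)*(-18021) = (125 - (-3 + 50)²)*(-18021) = (125 - 1*47²)*(-18021) = (125 - 1*2209)*(-18021) = (125 - 2209)*(-18021) = -2084*(-18021) = 37555764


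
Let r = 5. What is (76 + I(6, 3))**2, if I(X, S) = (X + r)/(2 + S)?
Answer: 152881/25 ≈ 6115.2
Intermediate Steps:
I(X, S) = (5 + X)/(2 + S) (I(X, S) = (X + 5)/(2 + S) = (5 + X)/(2 + S))
(76 + I(6, 3))**2 = (76 + (5 + 6)/(2 + 3))**2 = (76 + 11/5)**2 = (391/5)**2 = 152881/25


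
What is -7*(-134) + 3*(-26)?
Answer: 860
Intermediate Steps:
-7*(-134) + 3*(-26) = 938 - 78 = 860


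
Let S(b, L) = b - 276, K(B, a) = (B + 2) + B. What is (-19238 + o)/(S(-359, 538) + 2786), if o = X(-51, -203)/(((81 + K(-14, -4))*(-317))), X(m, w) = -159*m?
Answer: -335422639/37502685 ≈ -8.9440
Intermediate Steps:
K(B, a) = 2 + 2*B (K(B, a) = (2 + B) + B = 2 + 2*B)
S(b, L) = -276 + b
o = -8109/17435 (o = (-159*(-51))/(((81 + (2 + 2*(-14)))*(-317))) = 8109/(((81 + (2 - 28))*(-317))) = 8109/(((81 - 26)*(-317))) = 8109/((55*(-317))) = 8109/(-17435) = 8109*(-1/17435) = -8109/17435 ≈ -0.46510)
(-19238 + o)/(S(-359, 538) + 2786) = (-19238 - 8109/17435)/((-276 - 359) + 2786) = -335422639/(17435*(-635 + 2786)) = -335422639/17435/2151 = -335422639/17435*1/2151 = -335422639/37502685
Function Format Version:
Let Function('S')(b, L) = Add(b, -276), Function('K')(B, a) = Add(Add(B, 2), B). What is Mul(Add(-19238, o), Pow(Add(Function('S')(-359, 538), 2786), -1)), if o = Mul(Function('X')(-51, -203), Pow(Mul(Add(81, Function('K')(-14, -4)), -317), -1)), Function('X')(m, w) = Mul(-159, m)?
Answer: Rational(-335422639, 37502685) ≈ -8.9440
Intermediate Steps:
Function('K')(B, a) = Add(2, Mul(2, B)) (Function('K')(B, a) = Add(Add(2, B), B) = Add(2, Mul(2, B)))
Function('S')(b, L) = Add(-276, b)
o = Rational(-8109, 17435) (o = Mul(Mul(-159, -51), Pow(Mul(Add(81, Add(2, Mul(2, -14))), -317), -1)) = Mul(8109, Pow(Mul(Add(81, Add(2, -28)), -317), -1)) = Mul(8109, Pow(Mul(Add(81, -26), -317), -1)) = Mul(8109, Pow(Mul(55, -317), -1)) = Mul(8109, Pow(-17435, -1)) = Mul(8109, Rational(-1, 17435)) = Rational(-8109, 17435) ≈ -0.46510)
Mul(Add(-19238, o), Pow(Add(Function('S')(-359, 538), 2786), -1)) = Mul(Add(-19238, Rational(-8109, 17435)), Pow(Add(Add(-276, -359), 2786), -1)) = Mul(Rational(-335422639, 17435), Pow(Add(-635, 2786), -1)) = Mul(Rational(-335422639, 17435), Pow(2151, -1)) = Mul(Rational(-335422639, 17435), Rational(1, 2151)) = Rational(-335422639, 37502685)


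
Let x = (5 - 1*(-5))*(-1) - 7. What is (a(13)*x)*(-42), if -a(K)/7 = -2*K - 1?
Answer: 134946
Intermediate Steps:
a(K) = 7 + 14*K (a(K) = -7*(-2*K - 1) = -7*(-1 - 2*K) = 7 + 14*K)
x = -17 (x = (5 + 5)*(-1) - 7 = 10*(-1) - 7 = -10 - 7 = -17)
(a(13)*x)*(-42) = ((7 + 14*13)*(-17))*(-42) = ((7 + 182)*(-17))*(-42) = (189*(-17))*(-42) = -3213*(-42) = 134946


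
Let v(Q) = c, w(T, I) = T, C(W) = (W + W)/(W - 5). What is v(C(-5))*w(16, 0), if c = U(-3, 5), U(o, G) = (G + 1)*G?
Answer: 480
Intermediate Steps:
C(W) = 2*W/(-5 + W) (C(W) = (2*W)/(-5 + W) = 2*W/(-5 + W))
U(o, G) = G*(1 + G) (U(o, G) = (1 + G)*G = G*(1 + G))
c = 30 (c = 5*(1 + 5) = 5*6 = 30)
v(Q) = 30
v(C(-5))*w(16, 0) = 30*16 = 480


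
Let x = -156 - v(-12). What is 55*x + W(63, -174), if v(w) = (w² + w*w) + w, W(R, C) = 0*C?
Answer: -23760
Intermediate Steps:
W(R, C) = 0
v(w) = w + 2*w² (v(w) = (w² + w²) + w = 2*w² + w = w + 2*w²)
x = -432 (x = -156 - (-12)*(1 + 2*(-12)) = -156 - (-12)*(1 - 24) = -156 - (-12)*(-23) = -156 - 1*276 = -156 - 276 = -432)
55*x + W(63, -174) = 55*(-432) + 0 = -23760 + 0 = -23760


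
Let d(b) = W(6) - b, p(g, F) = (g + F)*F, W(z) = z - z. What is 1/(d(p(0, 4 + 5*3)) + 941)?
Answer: 1/580 ≈ 0.0017241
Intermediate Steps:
W(z) = 0
p(g, F) = F*(F + g) (p(g, F) = (F + g)*F = F*(F + g))
d(b) = -b (d(b) = 0 - b = -b)
1/(d(p(0, 4 + 5*3)) + 941) = 1/(-(4 + 5*3)*((4 + 5*3) + 0) + 941) = 1/(-(4 + 15)*((4 + 15) + 0) + 941) = 1/(-19*(19 + 0) + 941) = 1/(-19*19 + 941) = 1/(-1*361 + 941) = 1/(-361 + 941) = 1/580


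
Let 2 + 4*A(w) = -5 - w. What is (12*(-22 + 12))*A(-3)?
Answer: 120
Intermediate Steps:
A(w) = -7/4 - w/4 (A(w) = -1/2 + (-5 - w)/4 = -1/2 + (-5/4 - w/4) = -7/4 - w/4)
(12*(-22 + 12))*A(-3) = (12*(-22 + 12))*(-7/4 - 1/4*(-3)) = (12*(-10))*(-7/4 + 3/4) = -120*(-1) = 120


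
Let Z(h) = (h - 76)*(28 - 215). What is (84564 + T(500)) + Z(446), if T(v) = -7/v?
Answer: 7686993/500 ≈ 15374.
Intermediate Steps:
Z(h) = 14212 - 187*h (Z(h) = (-76 + h)*(-187) = 14212 - 187*h)
(84564 + T(500)) + Z(446) = (84564 - 7/500) + (14212 - 187*446) = (84564 - 7*1/500) + (14212 - 83402) = (84564 - 7/500) - 69190 = 42281993/500 - 69190 = 7686993/500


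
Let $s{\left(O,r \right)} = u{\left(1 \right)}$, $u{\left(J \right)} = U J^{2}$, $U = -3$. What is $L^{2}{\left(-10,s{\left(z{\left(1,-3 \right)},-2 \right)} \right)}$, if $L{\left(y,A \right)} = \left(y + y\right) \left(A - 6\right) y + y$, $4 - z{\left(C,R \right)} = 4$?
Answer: $3276100$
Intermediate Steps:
$z{\left(C,R \right)} = 0$ ($z{\left(C,R \right)} = 4 - 4 = 0$)
$u{\left(J \right)} = - 3 J^{2}$
$s{\left(O,r \right)} = -3$ ($s{\left(O,r \right)} = - 3 \cdot 1^{2} = \left(-3\right) 1 = -3$)
$L{\left(y,A \right)} = y + 2 y^{2} \left(-6 + A\right)$ ($L{\left(y,A \right)} = 2 y \left(-6 + A\right) y + y = 2 y^{2} \left(-6 + A\right) + y = y + 2 y^{2} \left(-6 + A\right)$)
$L^{2}{\left(-10,s{\left(z{\left(1,-3 \right)},-2 \right)} \right)} = \left(- 10 \left(1 - -120 + 2 \left(-3\right) \left(-10\right)\right)\right)^{2} = \left(- 10 \left(1 + 120 + 60\right)\right)^{2} = \left(\left(-10\right) 181\right)^{2} = \left(-1810\right)^{2} = 3276100$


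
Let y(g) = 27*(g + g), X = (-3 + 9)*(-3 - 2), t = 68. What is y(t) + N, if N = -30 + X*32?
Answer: 2682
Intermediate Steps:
X = -30 (X = 6*(-5) = -30)
y(g) = 54*g (y(g) = 27*(2*g) = 54*g)
N = -990 (N = -30 - 30*32 = -30 - 960 = -990)
y(t) + N = 54*68 - 990 = 3672 - 990 = 2682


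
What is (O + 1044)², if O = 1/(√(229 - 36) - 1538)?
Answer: (2469320506 - √193)²/5594412293001 ≈ 1.0899e+6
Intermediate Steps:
O = 1/(-1538 + √193) (O = 1/(√193 - 1538) = 1/(-1538 + √193) ≈ -0.00065612)
(O + 1044)² = ((-1538/2365251 - √193/2365251) + 1044)² = (2469320506/2365251 - √193/2365251)²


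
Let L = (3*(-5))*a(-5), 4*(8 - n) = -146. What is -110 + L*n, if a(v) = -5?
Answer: 6455/2 ≈ 3227.5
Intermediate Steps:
n = 89/2 (n = 8 - 1/4*(-146) = 8 + 73/2 = 89/2 ≈ 44.500)
L = 75 (L = (3*(-5))*(-5) = -15*(-5) = 75)
-110 + L*n = -110 + 75*(89/2) = -110 + 6675/2 = 6455/2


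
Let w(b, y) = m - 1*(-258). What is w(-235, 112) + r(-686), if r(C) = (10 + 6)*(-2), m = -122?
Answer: 104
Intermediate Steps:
w(b, y) = 136 (w(b, y) = -122 - 1*(-258) = -122 + 258 = 136)
r(C) = -32 (r(C) = 16*(-2) = -32)
w(-235, 112) + r(-686) = 136 - 32 = 104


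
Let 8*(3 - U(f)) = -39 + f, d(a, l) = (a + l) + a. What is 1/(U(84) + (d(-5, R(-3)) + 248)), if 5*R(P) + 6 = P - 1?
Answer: 8/1867 ≈ 0.0042849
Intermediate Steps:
R(P) = -7/5 + P/5 (R(P) = -6/5 + (P - 1)/5 = -6/5 + (-1 + P)/5 = -6/5 + (-⅕ + P/5) = -7/5 + P/5)
d(a, l) = l + 2*a
U(f) = 63/8 - f/8 (U(f) = 3 - (-39 + f)/8 = 3 + (39/8 - f/8) = 63/8 - f/8)
1/(U(84) + (d(-5, R(-3)) + 248)) = 1/((63/8 - ⅛*84) + (((-7/5 + (⅕)*(-3)) + 2*(-5)) + 248)) = 1/((63/8 - 21/2) + (((-7/5 - ⅗) - 10) + 248)) = 1/(-21/8 + ((-2 - 10) + 248)) = 1/(-21/8 + (-12 + 248)) = 1/(-21/8 + 236) = 1/(1867/8) = 8/1867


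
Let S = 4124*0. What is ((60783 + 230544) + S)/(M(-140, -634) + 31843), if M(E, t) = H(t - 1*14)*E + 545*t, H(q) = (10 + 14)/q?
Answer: -7865829/8469409 ≈ -0.92873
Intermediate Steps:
S = 0
H(q) = 24/q
M(E, t) = 545*t + 24*E/(-14 + t) (M(E, t) = (24/(t - 1*14))*E + 545*t = (24/(t - 14))*E + 545*t = (24/(-14 + t))*E + 545*t = 24*E/(-14 + t) + 545*t = 545*t + 24*E/(-14 + t))
((60783 + 230544) + S)/(M(-140, -634) + 31843) = ((60783 + 230544) + 0)/((24*(-140) + 545*(-634)*(-14 - 634))/(-14 - 634) + 31843) = (291327 + 0)/((-3360 + 545*(-634)*(-648))/(-648) + 31843) = 291327/(-(-3360 + 223903440)/648 + 31843) = 291327/(-1/648*223900080 + 31843) = 291327/(-9329170/27 + 31843) = 291327/(-8469409/27) = 291327*(-27/8469409) = -7865829/8469409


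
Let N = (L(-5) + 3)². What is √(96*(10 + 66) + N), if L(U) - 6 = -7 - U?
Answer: √7345 ≈ 85.703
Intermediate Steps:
L(U) = -1 - U (L(U) = 6 + (-7 - U) = -1 - U)
N = 49 (N = ((-1 - 1*(-5)) + 3)² = ((-1 + 5) + 3)² = (4 + 3)² = 7² = 49)
√(96*(10 + 66) + N) = √(96*(10 + 66) + 49) = √(96*76 + 49) = √(7296 + 49) = √7345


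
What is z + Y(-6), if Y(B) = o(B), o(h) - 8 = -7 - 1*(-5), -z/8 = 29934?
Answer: -239466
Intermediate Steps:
z = -239472 (z = -8*29934 = -239472)
o(h) = 6 (o(h) = 8 + (-7 - 1*(-5)) = 8 + (-7 + 5) = 8 - 2 = 6)
Y(B) = 6
z + Y(-6) = -239472 + 6 = -239466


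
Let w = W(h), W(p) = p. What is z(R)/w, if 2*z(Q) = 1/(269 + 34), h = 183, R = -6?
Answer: 1/110898 ≈ 9.0173e-6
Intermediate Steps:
w = 183
z(Q) = 1/606 (z(Q) = 1/(2*(269 + 34)) = (1/2)/303 = (1/2)*(1/303) = 1/606)
z(R)/w = (1/606)/183 = (1/606)*(1/183) = 1/110898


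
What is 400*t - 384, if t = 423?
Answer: 168816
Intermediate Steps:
400*t - 384 = 400*423 - 384 = 169200 - 384 = 168816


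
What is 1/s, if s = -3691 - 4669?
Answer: -1/8360 ≈ -0.00011962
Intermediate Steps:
s = -8360
1/s = 1/(-8360) = -1/8360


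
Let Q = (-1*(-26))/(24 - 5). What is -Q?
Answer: -26/19 ≈ -1.3684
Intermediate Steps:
Q = 26/19 ≈ 1.3684
-Q = -1*26/19 = -26/19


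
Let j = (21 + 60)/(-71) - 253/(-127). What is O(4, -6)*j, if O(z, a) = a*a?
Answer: 276336/9017 ≈ 30.646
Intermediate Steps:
O(z, a) = a²
j = 7676/9017 (j = 81*(-1/71) - 253*(-1/127) = -81/71 + 253/127 = 7676/9017 ≈ 0.85128)
O(4, -6)*j = (-6)²*(7676/9017) = 36*(7676/9017) = 276336/9017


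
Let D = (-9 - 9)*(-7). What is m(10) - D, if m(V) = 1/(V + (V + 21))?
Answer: -5165/41 ≈ -125.98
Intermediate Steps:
D = 126 (D = -18*(-7) = 126)
m(V) = 1/(21 + 2*V) (m(V) = 1/(V + (21 + V)) = 1/(21 + 2*V))
m(10) - D = 1/(21 + 2*10) - 1*126 = 1/(21 + 20) - 126 = 1/41 - 126 = -5165/41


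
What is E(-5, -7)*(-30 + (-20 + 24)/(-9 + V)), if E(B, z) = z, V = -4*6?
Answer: 6958/33 ≈ 210.85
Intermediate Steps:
V = -24
E(-5, -7)*(-30 + (-20 + 24)/(-9 + V)) = -7*(-30 + (-20 + 24)/(-9 - 24)) = -7*(-30 + 4/(-33)) = -7*(-30 + 4*(-1/33)) = -7*(-30 - 4/33) = -7*(-994/33) = 6958/33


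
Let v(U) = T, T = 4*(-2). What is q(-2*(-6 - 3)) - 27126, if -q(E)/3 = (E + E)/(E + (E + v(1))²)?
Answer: -1600488/59 ≈ -27127.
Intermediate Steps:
T = -8
v(U) = -8
q(E) = -6*E/(E + (-8 + E)²) (q(E) = -3*(E + E)/(E + (E - 8)²) = -3*2*E/(E + (-8 + E)²) = -6*E/(E + (-8 + E)²))
q(-2*(-6 - 3)) - 27126 = -6*(-2*(-6 - 3))/(-2*(-6 - 3) + (-8 - 2*(-6 - 3))²) - 27126 = -6*(-2*(-9))/(-2*(-9) + (-8 - 2*(-9))²) - 27126 = -6*18/(18 + (-8 + 18)²) - 27126 = -6*18/(18 + 10²) - 27126 = -6*18/(18 + 100) - 27126 = -6*18/118 - 27126 = -6*18*1/118 - 27126 = -54/59 - 27126 = -1600488/59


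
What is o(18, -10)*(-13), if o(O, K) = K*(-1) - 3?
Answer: -91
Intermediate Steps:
o(O, K) = -3 - K (o(O, K) = -K - 3 = -3 - K)
o(18, -10)*(-13) = (-3 - 1*(-10))*(-13) = (-3 + 10)*(-13) = 7*(-13) = -91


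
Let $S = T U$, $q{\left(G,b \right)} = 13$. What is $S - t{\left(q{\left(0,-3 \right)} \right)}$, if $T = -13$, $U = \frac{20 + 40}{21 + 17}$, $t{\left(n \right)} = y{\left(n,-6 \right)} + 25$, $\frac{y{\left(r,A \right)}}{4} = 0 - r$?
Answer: $\frac{123}{19} \approx 6.4737$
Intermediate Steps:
$y{\left(r,A \right)} = - 4 r$ ($y{\left(r,A \right)} = 4 \left(0 - r\right) = 4 \left(- r\right) = - 4 r$)
$t{\left(n \right)} = 25 - 4 n$ ($t{\left(n \right)} = - 4 n + 25 = 25 - 4 n$)
$U = \frac{30}{19}$ ($U = \frac{60}{38} = 60 \cdot \frac{1}{38} = \frac{30}{19} \approx 1.5789$)
$S = - \frac{390}{19}$ ($S = \left(-13\right) \frac{30}{19} = - \frac{390}{19} \approx -20.526$)
$S - t{\left(q{\left(0,-3 \right)} \right)} = - \frac{390}{19} - \left(25 - 52\right) = - \frac{390}{19} - -27 = - \frac{390}{19} + 27 = \frac{123}{19}$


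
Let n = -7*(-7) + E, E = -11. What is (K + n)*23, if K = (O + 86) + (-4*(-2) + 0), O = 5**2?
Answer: 3611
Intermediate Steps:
O = 25
n = 38 (n = -7*(-7) - 11 = 49 - 11 = 38)
K = 119 (K = (25 + 86) + (-4*(-2) + 0) = 111 + (8 + 0) = 111 + 8 = 119)
(K + n)*23 = (119 + 38)*23 = 157*23 = 3611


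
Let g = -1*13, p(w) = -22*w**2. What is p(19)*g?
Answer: 103246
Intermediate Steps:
g = -13
p(19)*g = -22*19**2*(-13) = -22*361*(-13) = -7942*(-13) = 103246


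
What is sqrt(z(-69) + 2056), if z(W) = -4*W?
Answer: 2*sqrt(583) ≈ 48.291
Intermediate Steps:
sqrt(z(-69) + 2056) = sqrt(-4*(-69) + 2056) = sqrt(276 + 2056) = sqrt(2332) = 2*sqrt(583)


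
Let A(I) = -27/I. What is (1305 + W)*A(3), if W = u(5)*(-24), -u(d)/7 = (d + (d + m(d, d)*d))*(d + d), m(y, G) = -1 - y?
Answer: 290655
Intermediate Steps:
u(d) = -14*d*(2*d + d*(-1 - d)) (u(d) = -7*(d + (d + (-1 - d)*d))*(d + d) = -7*(d + (d + d*(-1 - d)))*2*d = -7*(2*d + d*(-1 - d))*2*d = -14*d*(2*d + d*(-1 - d)))
W = -33600 (W = (14*5²*(-1 + 5))*(-24) = (14*25*4)*(-24) = 1400*(-24) = -33600)
(1305 + W)*A(3) = (1305 - 33600)*(-27/3) = -(-871965)/3 = -32295*(-9) = 290655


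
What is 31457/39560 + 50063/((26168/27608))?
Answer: 6834781754127/129400760 ≈ 52819.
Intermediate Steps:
31457/39560 + 50063/((26168/27608)) = 31457*(1/39560) + 50063/((26168*(1/27608))) = 31457/39560 + 50063/(3271/3451) = 31457/39560 + 50063*(3451/3271) = 31457/39560 + 172767413/3271 = 6834781754127/129400760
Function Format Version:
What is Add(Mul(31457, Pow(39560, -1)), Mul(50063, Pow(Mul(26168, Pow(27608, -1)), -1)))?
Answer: Rational(6834781754127, 129400760) ≈ 52819.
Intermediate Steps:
Add(Mul(31457, Pow(39560, -1)), Mul(50063, Pow(Mul(26168, Pow(27608, -1)), -1))) = Add(Mul(31457, Rational(1, 39560)), Mul(50063, Pow(Mul(26168, Rational(1, 27608)), -1))) = Add(Rational(31457, 39560), Mul(50063, Pow(Rational(3271, 3451), -1))) = Add(Rational(31457, 39560), Mul(50063, Rational(3451, 3271))) = Add(Rational(31457, 39560), Rational(172767413, 3271)) = Rational(6834781754127, 129400760)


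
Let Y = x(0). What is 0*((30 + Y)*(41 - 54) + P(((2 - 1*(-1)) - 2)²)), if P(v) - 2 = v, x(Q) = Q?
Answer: 0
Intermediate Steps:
Y = 0
P(v) = 2 + v
0*((30 + Y)*(41 - 54) + P(((2 - 1*(-1)) - 2)²)) = 0*((30 + 0)*(41 - 54) + (2 + ((2 - 1*(-1)) - 2)²)) = 0*(30*(-13) + (2 + ((2 + 1) - 2)²)) = 0*(-390 + (2 + (3 - 2)²)) = 0*(-390 + (2 + 1²)) = 0*(-390 + (2 + 1)) = 0*(-390 + 3) = 0*(-387) = 0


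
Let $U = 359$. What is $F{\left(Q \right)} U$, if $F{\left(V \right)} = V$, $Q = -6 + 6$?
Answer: $0$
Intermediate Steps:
$Q = 0$
$F{\left(Q \right)} U = 0 \cdot 359 = 0$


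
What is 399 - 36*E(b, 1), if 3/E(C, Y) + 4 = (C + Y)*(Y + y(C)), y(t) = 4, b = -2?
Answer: 411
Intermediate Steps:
E(C, Y) = 3/(-4 + (4 + Y)*(C + Y)) (E(C, Y) = 3/(-4 + (C + Y)*(Y + 4)) = 3/(-4 + (C + Y)*(4 + Y)) = 3/(-4 + (4 + Y)*(C + Y)))
399 - 36*E(b, 1) = 399 - 108/(-4 + 1² + 4*(-2) + 4*1 - 2*1) = 399 - 108/(-4 + 1 - 8 + 4 - 2) = 399 - 108/(-9) = 399 - 108*(-1)/9 = 399 - 36*(-⅓) = 399 + 12 = 411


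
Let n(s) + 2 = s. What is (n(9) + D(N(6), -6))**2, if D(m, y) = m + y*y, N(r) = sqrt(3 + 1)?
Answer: 2025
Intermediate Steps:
N(r) = 2 (N(r) = sqrt(4) = 2)
n(s) = -2 + s
D(m, y) = m + y**2
(n(9) + D(N(6), -6))**2 = ((-2 + 9) + (2 + (-6)**2))**2 = (7 + (2 + 36))**2 = (7 + 38)**2 = 45**2 = 2025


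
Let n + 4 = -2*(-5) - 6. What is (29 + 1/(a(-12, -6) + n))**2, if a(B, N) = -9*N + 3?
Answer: 2735716/3249 ≈ 842.02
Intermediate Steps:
n = 0 (n = -4 + (-2*(-5) - 6) = -4 + (10 - 6) = -4 + 4 = 0)
a(B, N) = 3 - 9*N
(29 + 1/(a(-12, -6) + n))**2 = (29 + 1/((3 - 9*(-6)) + 0))**2 = (29 + 1/((3 + 54) + 0))**2 = (29 + 1/(57 + 0))**2 = (29 + 1/57)**2 = (1654/57)**2 = 2735716/3249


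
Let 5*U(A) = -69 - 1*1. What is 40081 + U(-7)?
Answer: 40067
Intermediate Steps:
U(A) = -14 (U(A) = (-69 - 1*1)/5 = (-69 - 1)/5 = (⅕)*(-70) = -14)
40081 + U(-7) = 40081 - 14 = 40067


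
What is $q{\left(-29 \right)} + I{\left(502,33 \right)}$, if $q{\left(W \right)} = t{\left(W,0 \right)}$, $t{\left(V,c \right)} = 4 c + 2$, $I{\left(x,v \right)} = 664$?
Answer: $666$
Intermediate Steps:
$t{\left(V,c \right)} = 2 + 4 c$
$q{\left(W \right)} = 2$ ($q{\left(W \right)} = 2 + 4 \cdot 0 = 2 + 0 = 2$)
$q{\left(-29 \right)} + I{\left(502,33 \right)} = 2 + 664 = 666$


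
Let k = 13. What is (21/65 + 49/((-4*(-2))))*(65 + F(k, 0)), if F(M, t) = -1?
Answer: 26824/65 ≈ 412.68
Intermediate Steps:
(21/65 + 49/((-4*(-2))))*(65 + F(k, 0)) = (21/65 + 49/((-4*(-2))))*(65 - 1) = (21*(1/65) + 49/8)*64 = (21/65 + 49*(⅛))*64 = (21/65 + 49/8)*64 = (3353/520)*64 = 26824/65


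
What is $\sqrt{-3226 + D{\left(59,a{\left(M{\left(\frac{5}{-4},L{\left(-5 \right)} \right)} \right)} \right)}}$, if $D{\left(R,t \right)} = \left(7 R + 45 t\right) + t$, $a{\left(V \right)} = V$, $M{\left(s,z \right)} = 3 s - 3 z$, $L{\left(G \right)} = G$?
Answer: $\frac{i \sqrt{9182}}{2} \approx 47.911 i$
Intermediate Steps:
$M{\left(s,z \right)} = - 3 z + 3 s$
$D{\left(R,t \right)} = 7 R + 46 t$
$\sqrt{-3226 + D{\left(59,a{\left(M{\left(\frac{5}{-4},L{\left(-5 \right)} \right)} \right)} \right)}} = \sqrt{-3226 + \left(7 \cdot 59 + 46 \left(\left(-3\right) \left(-5\right) + 3 \frac{5}{-4}\right)\right)} = \sqrt{-3226 + \left(413 + 46 \left(15 + 3 \cdot 5 \left(- \frac{1}{4}\right)\right)\right)} = \sqrt{-3226 + \left(413 + 46 \left(15 + 3 \left(- \frac{5}{4}\right)\right)\right)} = \sqrt{-3226 + \left(413 + 46 \left(15 - \frac{15}{4}\right)\right)} = \sqrt{-3226 + \left(413 + 46 \cdot \frac{45}{4}\right)} = \sqrt{-3226 + \left(413 + \frac{1035}{2}\right)} = \sqrt{-3226 + \frac{1861}{2}} = \sqrt{- \frac{4591}{2}} = \frac{i \sqrt{9182}}{2}$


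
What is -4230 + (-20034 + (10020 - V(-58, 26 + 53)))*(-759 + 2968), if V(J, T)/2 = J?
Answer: -21868912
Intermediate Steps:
V(J, T) = 2*J
-4230 + (-20034 + (10020 - V(-58, 26 + 53)))*(-759 + 2968) = -4230 + (-20034 + (10020 - 2*(-58)))*(-759 + 2968) = -4230 + (-20034 + (10020 - 1*(-116)))*2209 = -4230 + (-20034 + (10020 + 116))*2209 = -4230 + (-20034 + 10136)*2209 = -4230 - 9898*2209 = -4230 - 21864682 = -21868912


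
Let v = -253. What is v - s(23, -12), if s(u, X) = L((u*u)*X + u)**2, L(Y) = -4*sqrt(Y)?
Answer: 100947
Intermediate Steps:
s(u, X) = 16*u + 16*X*u**2 (s(u, X) = (-4*sqrt((u*u)*X + u))**2 = (-4*sqrt(u**2*X + u))**2 = (-4*sqrt(X*u**2 + u))**2 = (-4*sqrt(u + X*u**2))**2 = 16*u + 16*X*u**2)
v - s(23, -12) = -253 - 16*23*(1 - 12*23) = -253 - 16*23*(1 - 276) = -253 - 16*23*(-275) = -253 - 1*(-101200) = -253 + 101200 = 100947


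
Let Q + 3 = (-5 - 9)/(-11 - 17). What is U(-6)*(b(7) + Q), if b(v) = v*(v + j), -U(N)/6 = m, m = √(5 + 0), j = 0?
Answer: -279*√5 ≈ -623.86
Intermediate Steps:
m = √5 ≈ 2.2361
Q = -5/2 (Q = -3 + (-5 - 9)/(-11 - 17) = -3 - 14/(-28) = -3 - 14*(-1/28) = -3 + ½ = -5/2 ≈ -2.5000)
U(N) = -6*√5
b(v) = v² (b(v) = v*(v + 0) = v*v = v²)
U(-6)*(b(7) + Q) = (-6*√5)*(7² - 5/2) = (-6*√5)*(49 - 5/2) = -6*√5*(93/2) = -279*√5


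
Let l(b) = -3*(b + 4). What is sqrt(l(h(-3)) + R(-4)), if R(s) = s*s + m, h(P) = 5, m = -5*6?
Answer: I*sqrt(41) ≈ 6.4031*I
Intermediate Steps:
m = -30
R(s) = -30 + s**2 (R(s) = s*s - 30 = s**2 - 30 = -30 + s**2)
l(b) = -12 - 3*b (l(b) = -3*(4 + b) = -12 - 3*b)
sqrt(l(h(-3)) + R(-4)) = sqrt((-12 - 3*5) + (-30 + (-4)**2)) = sqrt((-12 - 15) + (-30 + 16)) = sqrt(-27 - 14) = sqrt(-41) = I*sqrt(41)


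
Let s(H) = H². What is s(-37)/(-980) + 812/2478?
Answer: -185473/173460 ≈ -1.0693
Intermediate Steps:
s(-37)/(-980) + 812/2478 = (-37)²/(-980) + 812/2478 = 1369*(-1/980) + 812*(1/2478) = -1369/980 + 58/177 = -185473/173460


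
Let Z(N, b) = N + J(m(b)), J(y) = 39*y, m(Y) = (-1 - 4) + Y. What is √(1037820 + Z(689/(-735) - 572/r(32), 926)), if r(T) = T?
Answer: √189404241090/420 ≈ 1036.2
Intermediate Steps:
m(Y) = -5 + Y
Z(N, b) = -195 + N + 39*b (Z(N, b) = N + 39*(-5 + b) = N + (-195 + 39*b) = -195 + N + 39*b)
√(1037820 + Z(689/(-735) - 572/r(32), 926)) = √(1037820 + (-195 + (689/(-735) - 572/32) + 39*926)) = √(1037820 + (-195 + (689*(-1/735) - 572*1/32) + 36114)) = √(1037820 + (-195 + (-689/735 - 143/8) + 36114)) = √(1037820 + (-195 - 110617/5880 + 36114)) = √(1037820 + 211093103/5880) = √(6313474703/5880) = √189404241090/420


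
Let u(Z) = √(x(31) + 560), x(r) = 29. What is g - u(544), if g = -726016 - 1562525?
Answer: -2288541 - √589 ≈ -2.2886e+6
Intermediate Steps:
u(Z) = √589 (u(Z) = √(29 + 560) = √589)
g = -2288541
g - u(544) = -2288541 - √589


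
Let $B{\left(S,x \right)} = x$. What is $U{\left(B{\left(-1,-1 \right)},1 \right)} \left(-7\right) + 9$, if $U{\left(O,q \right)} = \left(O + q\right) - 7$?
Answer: $58$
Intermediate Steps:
$U{\left(O,q \right)} = -7 + O + q$
$U{\left(B{\left(-1,-1 \right)},1 \right)} \left(-7\right) + 9 = \left(-7 - 1 + 1\right) \left(-7\right) + 9 = \left(-7\right) \left(-7\right) + 9 = 49 + 9 = 58$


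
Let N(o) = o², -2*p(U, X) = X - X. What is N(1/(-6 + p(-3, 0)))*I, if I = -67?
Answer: -67/36 ≈ -1.8611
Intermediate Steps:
p(U, X) = 0 (p(U, X) = -(X - X)/2 = -½*0 = 0)
N(1/(-6 + p(-3, 0)))*I = (1/(-6 + 0))²*(-67) = (1/(-6))²*(-67) = (-⅙)²*(-67) = (1/36)*(-67) = -67/36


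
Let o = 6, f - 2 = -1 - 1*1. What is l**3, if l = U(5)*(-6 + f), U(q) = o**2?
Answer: -10077696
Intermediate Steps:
f = 0 (f = 2 + (-1 - 1*1) = 2 + (-1 - 1) = 2 - 2 = 0)
U(q) = 36 (U(q) = 6**2 = 36)
l = -216 (l = 36*(-6 + 0) = 36*(-6) = -216)
l**3 = (-216)**3 = -10077696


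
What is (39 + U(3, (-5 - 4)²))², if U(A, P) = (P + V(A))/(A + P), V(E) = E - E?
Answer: 1252161/784 ≈ 1597.1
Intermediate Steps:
V(E) = 0
U(A, P) = P/(A + P) (U(A, P) = (P + 0)/(A + P) = P/(A + P))
(39 + U(3, (-5 - 4)²))² = (39 + (-5 - 4)²/(3 + (-5 - 4)²))² = (39 + (-9)²/(3 + (-9)²))² = (39 + 81/(3 + 81))² = (39 + 81/84)² = (39 + 81*(1/84))² = (39 + 27/28)² = (1119/28)² = 1252161/784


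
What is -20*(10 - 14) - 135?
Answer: -55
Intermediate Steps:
-20*(10 - 14) - 135 = -20*(-4) - 135 = 80 - 135 = -55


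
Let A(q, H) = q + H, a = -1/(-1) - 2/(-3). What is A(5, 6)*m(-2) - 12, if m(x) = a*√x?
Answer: -12 + 55*I*√2/3 ≈ -12.0 + 25.927*I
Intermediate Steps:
a = 5/3 (a = -1*(-1) - 2*(-⅓) = 1 + ⅔ = 5/3 ≈ 1.6667)
m(x) = 5*√x/3
A(q, H) = H + q
A(5, 6)*m(-2) - 12 = (6 + 5)*(5*√(-2)/3) - 12 = 11*(5*(I*√2)/3) - 12 = 11*(5*I*√2/3) - 12 = 55*I*√2/3 - 12 = -12 + 55*I*√2/3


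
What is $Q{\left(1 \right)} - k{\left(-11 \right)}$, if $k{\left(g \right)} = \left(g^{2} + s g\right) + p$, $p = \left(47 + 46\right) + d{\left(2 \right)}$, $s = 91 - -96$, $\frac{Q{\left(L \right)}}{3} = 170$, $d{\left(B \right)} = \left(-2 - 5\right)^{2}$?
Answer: $2304$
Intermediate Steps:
$d{\left(B \right)} = 49$ ($d{\left(B \right)} = \left(-7\right)^{2} = 49$)
$Q{\left(L \right)} = 510$ ($Q{\left(L \right)} = 3 \cdot 170 = 510$)
$s = 187$ ($s = 91 + 96 = 187$)
$p = 142$ ($p = \left(47 + 46\right) + 49 = 93 + 49 = 142$)
$k{\left(g \right)} = 142 + g^{2} + 187 g$ ($k{\left(g \right)} = \left(g^{2} + 187 g\right) + 142 = 142 + g^{2} + 187 g$)
$Q{\left(1 \right)} - k{\left(-11 \right)} = 510 - \left(142 + \left(-11\right)^{2} + 187 \left(-11\right)\right) = 510 - \left(142 + 121 - 2057\right) = 510 - -1794 = 510 + 1794 = 2304$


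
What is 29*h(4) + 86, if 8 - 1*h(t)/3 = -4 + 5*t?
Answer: -610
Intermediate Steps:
h(t) = 36 - 15*t (h(t) = 24 - 3*(-4 + 5*t) = 24 + (12 - 15*t) = 36 - 15*t)
29*h(4) + 86 = 29*(36 - 15*4) + 86 = 29*(36 - 60) + 86 = 29*(-24) + 86 = -696 + 86 = -610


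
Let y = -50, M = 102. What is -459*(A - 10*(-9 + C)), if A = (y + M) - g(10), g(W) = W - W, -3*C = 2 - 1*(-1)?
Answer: -69768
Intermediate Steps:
C = -1 (C = -(2 - 1*(-1))/3 = -(2 + 1)/3 = -⅓*3 = -1)
g(W) = 0
A = 52 (A = (-50 + 102) - 1*0 = 52 + 0 = 52)
-459*(A - 10*(-9 + C)) = -459*(52 - 10*(-9 - 1)) = -459*(52 - 10*(-10)) = -459*(52 + 100) = -459*152 = -69768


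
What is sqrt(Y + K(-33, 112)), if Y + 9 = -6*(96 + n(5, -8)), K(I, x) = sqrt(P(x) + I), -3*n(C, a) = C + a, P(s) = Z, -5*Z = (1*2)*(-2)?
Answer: sqrt(-14775 + 5*I*sqrt(805))/5 ≈ 0.11671 + 24.311*I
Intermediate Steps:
Z = 4/5 (Z = -1*2*(-2)/5 = -2*(-2)/5 = -1/5*(-4) = 4/5 ≈ 0.80000)
P(s) = 4/5
n(C, a) = -C/3 - a/3 (n(C, a) = -(C + a)/3 = -C/3 - a/3)
K(I, x) = sqrt(4/5 + I)
Y = -591 (Y = -9 - 6*(96 + (-1/3*5 - 1/3*(-8))) = -9 - 6*(96 + (-5/3 + 8/3)) = -9 - 6*(96 + 1) = -9 - 6*97 = -9 - 582 = -591)
sqrt(Y + K(-33, 112)) = sqrt(-591 + sqrt(20 + 25*(-33))/5) = sqrt(-591 + sqrt(20 - 825)/5) = sqrt(-591 + sqrt(-805)/5) = sqrt(-591 + (I*sqrt(805))/5) = sqrt(-591 + I*sqrt(805)/5)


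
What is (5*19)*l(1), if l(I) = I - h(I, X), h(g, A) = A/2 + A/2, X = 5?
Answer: -380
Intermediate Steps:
h(g, A) = A (h(g, A) = A*(½) + A*(½) = A/2 + A/2 = A)
l(I) = -5 + I (l(I) = I - 1*5 = I - 5 = -5 + I)
(5*19)*l(1) = (5*19)*(-5 + 1) = 95*(-4) = -380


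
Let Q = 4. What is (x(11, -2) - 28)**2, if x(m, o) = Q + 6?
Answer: 324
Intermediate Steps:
x(m, o) = 10 (x(m, o) = 4 + 6 = 10)
(x(11, -2) - 28)**2 = (10 - 28)**2 = (-18)**2 = 324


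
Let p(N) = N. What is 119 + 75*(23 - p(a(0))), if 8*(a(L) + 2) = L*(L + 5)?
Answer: 1994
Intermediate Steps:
a(L) = -2 + L*(5 + L)/8 (a(L) = -2 + (L*(L + 5))/8 = -2 + (L*(5 + L))/8 = -2 + L*(5 + L)/8)
119 + 75*(23 - p(a(0))) = 119 + 75*(23 - (-2 + (⅛)*0² + (5/8)*0)) = 119 + 75*(23 - (-2 + (⅛)*0 + 0)) = 119 + 75*(23 - (-2 + 0 + 0)) = 119 + 75*(23 - 1*(-2)) = 119 + 75*(23 + 2) = 119 + 75*25 = 119 + 1875 = 1994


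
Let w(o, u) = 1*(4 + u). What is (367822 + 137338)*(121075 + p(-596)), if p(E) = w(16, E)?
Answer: 60863192280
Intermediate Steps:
w(o, u) = 4 + u
p(E) = 4 + E
(367822 + 137338)*(121075 + p(-596)) = (367822 + 137338)*(121075 + (4 - 596)) = 505160*(121075 - 592) = 505160*120483 = 60863192280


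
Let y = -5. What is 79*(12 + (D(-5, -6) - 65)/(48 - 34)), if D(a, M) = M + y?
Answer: 3634/7 ≈ 519.14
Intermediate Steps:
D(a, M) = -5 + M (D(a, M) = M - 5 = -5 + M)
79*(12 + (D(-5, -6) - 65)/(48 - 34)) = 79*(12 + ((-5 - 6) - 65)/(48 - 34)) = 79*(12 + (-11 - 65)/14) = 79*(12 - 76*1/14) = 79*(12 - 38/7) = 79*(46/7) = 3634/7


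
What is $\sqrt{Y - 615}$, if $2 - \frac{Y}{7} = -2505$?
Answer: $\sqrt{16934} \approx 130.13$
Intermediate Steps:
$Y = 17549$ ($Y = 14 - -17535 = 14 + 17535 = 17549$)
$\sqrt{Y - 615} = \sqrt{17549 - 615} = \sqrt{16934}$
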